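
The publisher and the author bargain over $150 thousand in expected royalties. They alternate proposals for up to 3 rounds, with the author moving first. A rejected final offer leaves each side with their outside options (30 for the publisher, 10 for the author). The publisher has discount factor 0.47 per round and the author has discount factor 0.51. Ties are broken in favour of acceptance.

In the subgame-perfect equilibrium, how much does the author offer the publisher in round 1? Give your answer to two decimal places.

41.74

Round 3 (the author proposes): the publisher gets 30 if talks fail, so the author offers 30 and keeps 120.
Round 2 (the publisher proposes): the author can get 120 next round, worth 0.51 × 120 = 61.2 now; the publisher offers that and keeps 88.8.
Round 1 (the author proposes): the publisher can get 88.8 next round, worth 0.47 × 88.8 = 41.736 now. The author offers 41.736 and keeps 150 − 41.736 = 108.264.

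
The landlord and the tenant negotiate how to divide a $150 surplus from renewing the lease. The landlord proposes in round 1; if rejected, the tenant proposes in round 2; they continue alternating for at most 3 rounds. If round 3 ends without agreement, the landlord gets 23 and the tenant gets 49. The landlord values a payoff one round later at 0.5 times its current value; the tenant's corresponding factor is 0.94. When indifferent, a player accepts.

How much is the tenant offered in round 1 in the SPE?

93.53

Round 3 (the landlord proposes): the tenant gets 49 if talks fail, so the landlord offers 49 and keeps 101.
Round 2 (the tenant proposes): the landlord can get 101 next round, worth 0.5 × 101 = 50.5 now; the tenant offers that and keeps 99.5.
Round 1 (the landlord proposes): the tenant can get 99.5 next round, worth 0.94 × 99.5 = 93.53 now, so the landlord offers 93.53, keeping 56.47.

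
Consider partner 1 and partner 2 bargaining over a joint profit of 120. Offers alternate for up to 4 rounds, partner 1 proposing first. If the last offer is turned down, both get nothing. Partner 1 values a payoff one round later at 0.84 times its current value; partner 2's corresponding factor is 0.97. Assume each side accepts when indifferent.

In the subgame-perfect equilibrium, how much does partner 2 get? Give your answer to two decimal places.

113.47

Round 4 (partner 2 proposes): partner 1 will accept anything ≥ 0, so partner 2 offers 0 and keeps 120.
Round 3 (partner 1 proposes): partner 2 can get 120 next round, worth 0.97 × 120 = 116.4 now, so partner 1 offers 116.4, keeping 3.6.
Round 2 (partner 2 proposes): partner 1 can get 3.6 next round, worth 0.84 × 3.6 = 3.024 now. Partner 2 offers 3.024 and keeps 120 − 3.024 = 116.976.
Round 1 (partner 1 proposes): partner 2 can get 116.976 next round, worth 0.97 × 116.976 = 113.46672 now. Partner 1 offers 113.46672 and keeps 120 − 113.46672 = 6.53328.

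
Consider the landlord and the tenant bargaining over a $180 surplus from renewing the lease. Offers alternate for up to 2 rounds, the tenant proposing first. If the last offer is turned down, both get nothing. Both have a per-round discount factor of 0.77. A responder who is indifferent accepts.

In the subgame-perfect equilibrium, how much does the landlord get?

138.6

Solve by backward induction from round 2.
Round 2 (the landlord proposes): rejection yields 0 for the tenant; the landlord offers 0 and keeps 180.
Round 1 (the tenant proposes): the landlord can get 180 next round, worth 0.77 × 180 = 138.6 now; the tenant offers that and keeps 41.4.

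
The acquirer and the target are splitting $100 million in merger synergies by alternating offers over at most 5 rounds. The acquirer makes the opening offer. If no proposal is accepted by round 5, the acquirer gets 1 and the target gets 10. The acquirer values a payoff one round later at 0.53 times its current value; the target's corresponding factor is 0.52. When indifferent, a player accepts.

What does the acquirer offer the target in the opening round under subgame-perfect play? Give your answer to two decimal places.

Round 5 (the acquirer proposes): the target gets 10 if talks fail, so the acquirer offers 10 and keeps 90.
Round 4 (the target proposes): the acquirer can get 90 next round, worth 0.53 × 90 = 47.7 now. The target offers 47.7 and keeps 100 − 47.7 = 52.3.
Round 3 (the acquirer proposes): the target can get 52.3 next round, worth 0.52 × 52.3 = 27.196 now. The acquirer offers 27.196 and keeps 100 − 27.196 = 72.804.
Round 2 (the target proposes): the acquirer can get 72.804 next round, worth 0.53 × 72.804 = 38.58612 now, so the target offers 38.58612, keeping 61.41388.
Round 1 (the acquirer proposes): the target can get 61.41388 next round, worth 0.52 × 61.41388 = 31.9352176 now. The acquirer offers 31.9352176 and keeps 100 − 31.9352176 = 68.0647824.

31.94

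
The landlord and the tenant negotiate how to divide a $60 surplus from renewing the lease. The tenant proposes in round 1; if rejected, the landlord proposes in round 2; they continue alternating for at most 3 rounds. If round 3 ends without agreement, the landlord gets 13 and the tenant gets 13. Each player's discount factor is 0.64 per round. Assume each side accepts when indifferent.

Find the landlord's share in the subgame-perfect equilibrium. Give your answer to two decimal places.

19.15

Round 3 (the tenant proposes): the landlord gets 13 if talks fail, so the tenant offers 13 and keeps 47.
Round 2 (the landlord proposes): the tenant can get 47 next round, worth 0.64 × 47 = 30.08 now, so the landlord offers 30.08, keeping 29.92.
Round 1 (the tenant proposes): the landlord can get 29.92 next round, worth 0.64 × 29.92 = 19.1488 now; the tenant offers that and keeps 40.8512.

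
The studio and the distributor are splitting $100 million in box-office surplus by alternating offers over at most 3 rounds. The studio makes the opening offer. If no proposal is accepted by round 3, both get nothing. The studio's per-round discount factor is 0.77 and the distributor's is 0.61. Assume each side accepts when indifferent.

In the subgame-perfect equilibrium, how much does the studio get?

Round 3 (the studio proposes): the distributor will accept anything ≥ 0, so the studio offers 0 and keeps 100.
Round 2 (the distributor proposes): the studio can get 100 next round, worth 0.77 × 100 = 77 now. The distributor offers 77 and keeps 100 − 77 = 23.
Round 1 (the studio proposes): the distributor can get 23 next round, worth 0.61 × 23 = 14.03 now; the studio offers that and keeps 85.97.

85.97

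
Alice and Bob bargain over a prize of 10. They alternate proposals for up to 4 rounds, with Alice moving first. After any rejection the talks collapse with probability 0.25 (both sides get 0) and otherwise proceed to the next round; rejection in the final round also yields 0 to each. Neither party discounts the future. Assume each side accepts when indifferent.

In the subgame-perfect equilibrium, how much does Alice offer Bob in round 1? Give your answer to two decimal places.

6.09

Round 4 (Bob proposes): rejection yields 0 for Alice; Bob offers 0 and keeps 10.
Round 3 (Alice proposes): rejecting gives Bob an expected 0.75 × 10 = 7.5; Alice offers that and keeps 2.5.
Round 2 (Bob proposes): rejecting gives Alice an expected 0.75 × 2.5 = 1.875; Bob offers that and keeps 8.125.
Round 1 (Alice proposes): rejecting gives Bob an expected 0.75 × 8.125 = 6.09375, so Alice offers 6.09375, keeping 3.90625.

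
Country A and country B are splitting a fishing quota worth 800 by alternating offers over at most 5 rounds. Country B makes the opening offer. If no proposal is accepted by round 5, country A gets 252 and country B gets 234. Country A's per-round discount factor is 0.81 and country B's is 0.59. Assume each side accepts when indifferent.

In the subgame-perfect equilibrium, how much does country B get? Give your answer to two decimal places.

349.80

By backward induction:
Round 5 (country B proposes): country A gets 252 if talks fail, so country B offers 252 and keeps 548.
Round 4 (country A proposes): country B can get 548 next round, worth 0.59 × 548 = 323.32 now; country A offers that and keeps 476.68.
Round 3 (country B proposes): country A can get 476.68 next round, worth 0.81 × 476.68 = 386.1108 now; country B offers that and keeps 413.8892.
Round 2 (country A proposes): country B can get 413.8892 next round, worth 0.59 × 413.8892 = 244.194628 now, so country A offers 244.194628, keeping 555.805372.
Round 1 (country B proposes): country A can get 555.805372 next round, worth 0.81 × 555.805372 = 450.20235132 now; country B offers that and keeps 349.79764868.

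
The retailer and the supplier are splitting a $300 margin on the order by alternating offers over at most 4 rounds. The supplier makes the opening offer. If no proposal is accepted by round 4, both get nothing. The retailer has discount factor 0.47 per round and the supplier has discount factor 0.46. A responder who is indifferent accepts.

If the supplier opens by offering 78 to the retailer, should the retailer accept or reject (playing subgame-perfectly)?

Reject

Work out the retailer's continuation value if the offer is rejected.
Round 4 (the retailer proposes): rejection yields 0 for the supplier; the retailer offers 0 and keeps 300.
Round 3 (the supplier proposes): the retailer can get 300 next round, worth 0.47 × 300 = 141 now, so the supplier offers 141, keeping 159.
Round 2 (the retailer proposes): the supplier can get 159 next round, worth 0.46 × 159 = 73.14 now; the retailer offers that and keeps 226.86.
So by rejecting in round 1, the retailer gets 226.86 next round, worth 0.47 × 226.86 = 106.6242 now.
Offer 78 < 106.6242, so the retailer rejects.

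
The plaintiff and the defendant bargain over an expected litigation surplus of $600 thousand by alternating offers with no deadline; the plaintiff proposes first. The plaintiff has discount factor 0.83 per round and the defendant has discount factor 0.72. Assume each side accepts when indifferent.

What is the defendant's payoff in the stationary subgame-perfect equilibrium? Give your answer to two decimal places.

Let x be the plaintiff's share when the plaintiff proposes and y be the defendant's share when the defendant proposes.
The defendant accepts iff offered ≥ 0.72·y, so x = 600 − 0.72y. Symmetrically y = 600 − 0.83x.
Substituting: x = 600 − 0.72(600 − 0.83x), giving x(1 − 0.83·0.72) = 600(1 − 0.72).
So x = 600 × 0.28 / 0.4024 ≈ 417.4950, and the defendant receives 600 − x ≈ 182.5050.

182.50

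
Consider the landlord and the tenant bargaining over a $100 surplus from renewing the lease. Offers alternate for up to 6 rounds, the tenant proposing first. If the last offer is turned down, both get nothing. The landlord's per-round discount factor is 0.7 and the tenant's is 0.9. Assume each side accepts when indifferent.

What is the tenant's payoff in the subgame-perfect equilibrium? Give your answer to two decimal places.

Round 6 (the landlord proposes): the tenant will accept anything ≥ 0, so the landlord offers 0 and keeps 100.
Round 5 (the tenant proposes): the landlord can get 100 next round, worth 0.7 × 100 = 70 now, so the tenant offers 70, keeping 30.
Round 4 (the landlord proposes): the tenant can get 30 next round, worth 0.9 × 30 = 27 now. The landlord offers 27 and keeps 100 − 27 = 73.
Round 3 (the tenant proposes): the landlord can get 73 next round, worth 0.7 × 73 = 51.1 now. The tenant offers 51.1 and keeps 100 − 51.1 = 48.9.
Round 2 (the landlord proposes): the tenant can get 48.9 next round, worth 0.9 × 48.9 = 44.01 now. The landlord offers 44.01 and keeps 100 − 44.01 = 55.99.
Round 1 (the tenant proposes): the landlord can get 55.99 next round, worth 0.7 × 55.99 = 39.193 now, so the tenant offers 39.193, keeping 60.807.

60.81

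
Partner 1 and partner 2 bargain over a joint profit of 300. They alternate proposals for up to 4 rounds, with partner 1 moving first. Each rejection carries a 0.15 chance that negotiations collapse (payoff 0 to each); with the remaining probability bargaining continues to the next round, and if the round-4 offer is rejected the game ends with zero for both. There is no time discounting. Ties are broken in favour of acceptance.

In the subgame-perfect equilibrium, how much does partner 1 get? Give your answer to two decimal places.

77.51

Round 4 (partner 2 proposes): partner 1 will accept anything ≥ 0, so partner 2 offers 0 and keeps 300.
Round 3 (partner 1 proposes): rejecting gives partner 2 an expected 0.85 × 300 = 255, so partner 1 offers 255, keeping 45.
Round 2 (partner 2 proposes): rejecting gives partner 1 an expected 0.85 × 45 = 38.25; partner 2 offers that and keeps 261.75.
Round 1 (partner 1 proposes): rejecting gives partner 2 an expected 0.85 × 261.75 = 222.4875. Partner 1 offers 222.4875 and keeps 300 − 222.4875 = 77.5125.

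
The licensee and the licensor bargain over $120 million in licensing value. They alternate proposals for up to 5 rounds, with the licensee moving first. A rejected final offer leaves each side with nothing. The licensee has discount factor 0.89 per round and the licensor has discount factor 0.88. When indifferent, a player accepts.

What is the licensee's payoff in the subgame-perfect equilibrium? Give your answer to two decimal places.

Solve by backward induction from round 5.
Round 5 (the licensee proposes): rejection yields 0 for the licensor; the licensee offers 0 and keeps 120.
Round 4 (the licensor proposes): the licensee can get 120 next round, worth 0.89 × 120 = 106.8 now. The licensor offers 106.8 and keeps 120 − 106.8 = 13.2.
Round 3 (the licensee proposes): the licensor can get 13.2 next round, worth 0.88 × 13.2 = 11.616 now, so the licensee offers 11.616, keeping 108.384.
Round 2 (the licensor proposes): the licensee can get 108.384 next round, worth 0.89 × 108.384 = 96.46176 now. The licensor offers 96.46176 and keeps 120 − 96.46176 = 23.53824.
Round 1 (the licensee proposes): the licensor can get 23.53824 next round, worth 0.88 × 23.53824 = 20.7136512 now; the licensee offers that and keeps 99.2863488.

99.29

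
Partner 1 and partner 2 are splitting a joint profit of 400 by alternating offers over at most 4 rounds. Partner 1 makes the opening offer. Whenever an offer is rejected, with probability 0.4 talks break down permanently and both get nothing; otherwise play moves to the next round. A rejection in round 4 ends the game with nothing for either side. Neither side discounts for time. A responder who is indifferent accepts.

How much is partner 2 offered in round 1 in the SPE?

Round 4 (partner 2 proposes): rejection yields 0 for partner 1; partner 2 offers 0 and keeps 400.
Round 3 (partner 1 proposes): rejecting gives partner 2 an expected 0.6 × 400 = 240; partner 1 offers that and keeps 160.
Round 2 (partner 2 proposes): rejecting gives partner 1 an expected 0.6 × 160 = 96, so partner 2 offers 96, keeping 304.
Round 1 (partner 1 proposes): rejecting gives partner 2 an expected 0.6 × 304 = 182.4. Partner 1 offers 182.4 and keeps 400 − 182.4 = 217.6.

182.4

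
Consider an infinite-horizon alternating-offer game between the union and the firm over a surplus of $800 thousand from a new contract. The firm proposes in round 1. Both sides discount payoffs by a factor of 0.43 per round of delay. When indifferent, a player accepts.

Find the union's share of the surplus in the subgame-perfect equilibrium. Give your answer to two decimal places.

240.56

In a stationary SPE each proposer offers the other exactly their discounted continuation value.
If the firm keeps x when proposing and the union keeps y when proposing, then x = 800 − 0.43y and y = 800 − 0.43x.
Solving: x = 800(1 − 0.43) / (1 − 0.43·0.43) = 456 / 0.8151 ≈ 559.4406.
The union gets 800 − 559.4406 ≈ 240.5594.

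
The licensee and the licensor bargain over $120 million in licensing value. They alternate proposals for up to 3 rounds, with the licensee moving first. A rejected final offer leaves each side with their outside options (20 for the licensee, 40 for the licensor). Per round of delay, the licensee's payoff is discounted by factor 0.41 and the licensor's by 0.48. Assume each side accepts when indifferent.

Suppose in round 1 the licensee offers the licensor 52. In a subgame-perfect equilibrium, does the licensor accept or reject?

Accept

Round 3 (the licensee proposes): the licensor gets 40 if talks fail, so the licensee offers 40 and keeps 80.
Round 2 (the licensor proposes): the licensee can get 80 next round, worth 0.41 × 80 = 32.8 now, so the licensor offers 32.8, keeping 87.2.
So by rejecting in round 1, the licensor gets 87.2 next round, worth 0.48 × 87.2 = 41.856 now.
Offer 52 ≥ 41.856, so the licensor accepts.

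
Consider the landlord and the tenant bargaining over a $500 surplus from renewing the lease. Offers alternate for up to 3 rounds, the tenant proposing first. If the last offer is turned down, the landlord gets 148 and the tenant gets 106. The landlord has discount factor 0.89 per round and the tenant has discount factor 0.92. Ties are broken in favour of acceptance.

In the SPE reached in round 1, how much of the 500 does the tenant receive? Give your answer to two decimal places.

Round 3 (the tenant proposes): the landlord gets 148 if talks fail, so the tenant offers 148 and keeps 352.
Round 2 (the landlord proposes): the tenant can get 352 next round, worth 0.92 × 352 = 323.84 now; the landlord offers that and keeps 176.16.
Round 1 (the tenant proposes): the landlord can get 176.16 next round, worth 0.89 × 176.16 = 156.7824 now. The tenant offers 156.7824 and keeps 500 − 156.7824 = 343.2176.

343.22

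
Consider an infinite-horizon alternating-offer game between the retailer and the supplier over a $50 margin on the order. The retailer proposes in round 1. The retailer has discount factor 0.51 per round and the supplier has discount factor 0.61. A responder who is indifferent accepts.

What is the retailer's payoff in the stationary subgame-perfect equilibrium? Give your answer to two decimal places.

When the retailer proposes, the supplier accepts any offer worth at least 0.61 times what the supplier would get by proposing next round; and vice versa.
This gives x = 50 − 0.61y and y = 50 − 0.51x, where x and y are each side's share when it proposes.
Hence (1 − 0.61·0.51)x = 50(1 − 0.61), i.e. 0.6889·x = 19.5.
x ≈ 28.3060; the supplier's share is 50 − x ≈ 21.6940.

28.31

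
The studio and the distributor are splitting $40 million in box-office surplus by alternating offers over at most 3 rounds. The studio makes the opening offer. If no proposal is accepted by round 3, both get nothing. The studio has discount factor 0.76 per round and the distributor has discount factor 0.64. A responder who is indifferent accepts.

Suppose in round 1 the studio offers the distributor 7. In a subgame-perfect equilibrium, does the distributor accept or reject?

Round 3 (the studio proposes): rejection yields 0 for the distributor; the studio offers 0 and keeps 40.
Round 2 (the distributor proposes): the studio can get 40 next round, worth 0.76 × 40 = 30.4 now. The distributor offers 30.4 and keeps 40 − 30.4 = 9.6.
So by rejecting in round 1, the distributor gets 9.6 next round, worth 0.64 × 9.6 = 6.144 now.
Offer 7 ≥ 6.144, so the distributor accepts.

Accept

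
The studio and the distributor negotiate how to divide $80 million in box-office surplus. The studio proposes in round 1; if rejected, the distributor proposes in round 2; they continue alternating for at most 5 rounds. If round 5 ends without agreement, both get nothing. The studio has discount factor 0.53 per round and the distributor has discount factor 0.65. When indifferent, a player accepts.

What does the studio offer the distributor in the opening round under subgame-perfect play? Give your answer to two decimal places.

Round 5 (the studio proposes): rejection yields 0 for the distributor; the studio offers 0 and keeps 80.
Round 4 (the distributor proposes): the studio can get 80 next round, worth 0.53 × 80 = 42.4 now; the distributor offers that and keeps 37.6.
Round 3 (the studio proposes): the distributor can get 37.6 next round, worth 0.65 × 37.6 = 24.44 now, so the studio offers 24.44, keeping 55.56.
Round 2 (the distributor proposes): the studio can get 55.56 next round, worth 0.53 × 55.56 = 29.4468 now. The distributor offers 29.4468 and keeps 80 − 29.4468 = 50.5532.
Round 1 (the studio proposes): the distributor can get 50.5532 next round, worth 0.65 × 50.5532 = 32.85958 now; the studio offers that and keeps 47.14042.

32.86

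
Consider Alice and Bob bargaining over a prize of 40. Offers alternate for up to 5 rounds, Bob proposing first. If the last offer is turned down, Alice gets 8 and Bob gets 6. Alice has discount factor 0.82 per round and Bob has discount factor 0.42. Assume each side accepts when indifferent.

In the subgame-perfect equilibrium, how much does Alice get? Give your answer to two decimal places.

Round 5 (Bob proposes): Alice gets 8 if talks fail, so Bob offers 8 and keeps 32.
Round 4 (Alice proposes): Bob can get 32 next round, worth 0.42 × 32 = 13.44 now, so Alice offers 13.44, keeping 26.56.
Round 3 (Bob proposes): Alice can get 26.56 next round, worth 0.82 × 26.56 = 21.7792 now; Bob offers that and keeps 18.2208.
Round 2 (Alice proposes): Bob can get 18.2208 next round, worth 0.42 × 18.2208 = 7.652736 now. Alice offers 7.652736 and keeps 40 − 7.652736 = 32.347264.
Round 1 (Bob proposes): Alice can get 32.347264 next round, worth 0.82 × 32.347264 = 26.52475648 now. Bob offers 26.52475648 and keeps 40 − 26.52475648 = 13.47524352.

26.52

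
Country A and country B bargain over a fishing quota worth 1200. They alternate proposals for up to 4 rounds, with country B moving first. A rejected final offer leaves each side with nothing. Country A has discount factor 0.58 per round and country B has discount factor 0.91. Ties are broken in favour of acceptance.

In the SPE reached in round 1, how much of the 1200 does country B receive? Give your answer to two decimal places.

770.01

By backward induction:
Round 4 (country A proposes): country B will accept anything ≥ 0, so country A offers 0 and keeps 1200.
Round 3 (country B proposes): country A can get 1200 next round, worth 0.58 × 1200 = 696 now. Country B offers 696 and keeps 1200 − 696 = 504.
Round 2 (country A proposes): country B can get 504 next round, worth 0.91 × 504 = 458.64 now, so country A offers 458.64, keeping 741.36.
Round 1 (country B proposes): country A can get 741.36 next round, worth 0.58 × 741.36 = 429.9888 now. Country B offers 429.9888 and keeps 1200 − 429.9888 = 770.0112.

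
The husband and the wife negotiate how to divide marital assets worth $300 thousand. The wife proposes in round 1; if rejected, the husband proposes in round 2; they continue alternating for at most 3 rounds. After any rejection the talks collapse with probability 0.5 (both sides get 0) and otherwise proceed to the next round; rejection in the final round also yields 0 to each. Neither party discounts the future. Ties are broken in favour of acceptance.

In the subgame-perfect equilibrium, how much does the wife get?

225

Round 3 (the wife proposes): rejection yields 0 for the husband; the wife offers 0 and keeps 300.
Round 2 (the husband proposes): rejecting gives the wife an expected 0.5 × 300 = 150. The husband offers 150 and keeps 300 − 150 = 150.
Round 1 (the wife proposes): rejecting gives the husband an expected 0.5 × 150 = 75. The wife offers 75 and keeps 300 − 75 = 225.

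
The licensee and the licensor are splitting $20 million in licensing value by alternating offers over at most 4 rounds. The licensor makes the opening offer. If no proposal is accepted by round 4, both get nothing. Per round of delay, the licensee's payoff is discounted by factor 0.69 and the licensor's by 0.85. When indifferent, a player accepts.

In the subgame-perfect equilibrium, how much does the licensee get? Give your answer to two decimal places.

Round 4 (the licensee proposes): rejection yields 0 for the licensor; the licensee offers 0 and keeps 20.
Round 3 (the licensor proposes): the licensee can get 20 next round, worth 0.69 × 20 = 13.8 now, so the licensor offers 13.8, keeping 6.2.
Round 2 (the licensee proposes): the licensor can get 6.2 next round, worth 0.85 × 6.2 = 5.27 now, so the licensee offers 5.27, keeping 14.73.
Round 1 (the licensor proposes): the licensee can get 14.73 next round, worth 0.69 × 14.73 = 10.1637 now, so the licensor offers 10.1637, keeping 9.8363.

10.16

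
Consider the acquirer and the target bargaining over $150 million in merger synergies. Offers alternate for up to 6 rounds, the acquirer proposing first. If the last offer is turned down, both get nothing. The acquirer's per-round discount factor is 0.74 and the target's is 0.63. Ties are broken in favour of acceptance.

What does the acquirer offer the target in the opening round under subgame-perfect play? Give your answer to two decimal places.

Round 6 (the target proposes): the acquirer will accept anything ≥ 0, so the target offers 0 and keeps 150.
Round 5 (the acquirer proposes): the target can get 150 next round, worth 0.63 × 150 = 94.5 now, so the acquirer offers 94.5, keeping 55.5.
Round 4 (the target proposes): the acquirer can get 55.5 next round, worth 0.74 × 55.5 = 41.07 now, so the target offers 41.07, keeping 108.93.
Round 3 (the acquirer proposes): the target can get 108.93 next round, worth 0.63 × 108.93 = 68.6259 now. The acquirer offers 68.6259 and keeps 150 − 68.6259 = 81.3741.
Round 2 (the target proposes): the acquirer can get 81.3741 next round, worth 0.74 × 81.3741 = 60.216834 now, so the target offers 60.216834, keeping 89.783166.
Round 1 (the acquirer proposes): the target can get 89.783166 next round, worth 0.63 × 89.783166 = 56.56339458 now, so the acquirer offers 56.56339458, keeping 93.43660542.

56.56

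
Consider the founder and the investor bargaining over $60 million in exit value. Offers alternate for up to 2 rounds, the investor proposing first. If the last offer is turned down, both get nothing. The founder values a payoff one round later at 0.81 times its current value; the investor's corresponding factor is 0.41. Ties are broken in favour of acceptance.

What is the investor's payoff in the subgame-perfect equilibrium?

Round 2 (the founder proposes): rejection yields 0 for the investor; the founder offers 0 and keeps 60.
Round 1 (the investor proposes): the founder can get 60 next round, worth 0.81 × 60 = 48.6 now, so the investor offers 48.6, keeping 11.4.

11.4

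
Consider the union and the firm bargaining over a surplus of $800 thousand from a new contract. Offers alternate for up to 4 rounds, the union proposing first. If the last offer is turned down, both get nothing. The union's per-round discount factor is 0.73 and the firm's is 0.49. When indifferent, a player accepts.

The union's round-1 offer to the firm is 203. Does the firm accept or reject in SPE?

Round 4 (the firm proposes): rejection yields 0 for the union; the firm offers 0 and keeps 800.
Round 3 (the union proposes): the firm can get 800 next round, worth 0.49 × 800 = 392 now, so the union offers 392, keeping 408.
Round 2 (the firm proposes): the union can get 408 next round, worth 0.73 × 408 = 297.84 now. The firm offers 297.84 and keeps 800 − 297.84 = 502.16.
So by rejecting in round 1, the firm gets 502.16 next round, worth 0.49 × 502.16 = 246.0584 now.
Offer 203 < 246.0584, so the firm rejects.

Reject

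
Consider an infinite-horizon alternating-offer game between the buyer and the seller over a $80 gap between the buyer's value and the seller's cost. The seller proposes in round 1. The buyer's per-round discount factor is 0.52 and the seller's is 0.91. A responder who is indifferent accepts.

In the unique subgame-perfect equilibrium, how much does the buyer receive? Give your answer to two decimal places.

7.11

Let x be the seller's share when the seller proposes and y be the buyer's share when the buyer proposes.
The buyer accepts iff offered ≥ 0.52·y, so x = 80 − 0.52y. Symmetrically y = 80 − 0.91x.
Substituting: x = 80 − 0.52(80 − 0.91x), giving x(1 − 0.91·0.52) = 80(1 − 0.52).
So x = 80 × 0.48 / 0.5268 ≈ 72.8929, and the buyer receives 80 − x ≈ 7.1071.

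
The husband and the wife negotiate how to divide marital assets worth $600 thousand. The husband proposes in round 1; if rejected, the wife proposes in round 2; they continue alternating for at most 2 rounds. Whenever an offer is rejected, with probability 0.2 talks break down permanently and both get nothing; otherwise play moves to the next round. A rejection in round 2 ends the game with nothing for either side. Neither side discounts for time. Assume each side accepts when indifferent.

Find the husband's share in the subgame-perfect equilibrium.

120

Round 2 (the wife proposes): rejection yields 0 for the husband; the wife offers 0 and keeps 600.
Round 1 (the husband proposes): rejecting gives the wife an expected 0.8 × 600 = 480. The husband offers 480 and keeps 600 − 480 = 120.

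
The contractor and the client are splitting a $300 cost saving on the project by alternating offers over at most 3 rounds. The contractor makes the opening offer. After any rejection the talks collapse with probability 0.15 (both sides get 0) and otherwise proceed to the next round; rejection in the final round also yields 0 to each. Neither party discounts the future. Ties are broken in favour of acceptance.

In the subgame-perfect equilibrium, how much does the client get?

Round 3 (the contractor proposes): rejection yields 0 for the client; the contractor offers 0 and keeps 300.
Round 2 (the client proposes): rejecting gives the contractor an expected 0.85 × 300 = 255. The client offers 255 and keeps 300 − 255 = 45.
Round 1 (the contractor proposes): rejecting gives the client an expected 0.85 × 45 = 38.25; the contractor offers that and keeps 261.75.

38.25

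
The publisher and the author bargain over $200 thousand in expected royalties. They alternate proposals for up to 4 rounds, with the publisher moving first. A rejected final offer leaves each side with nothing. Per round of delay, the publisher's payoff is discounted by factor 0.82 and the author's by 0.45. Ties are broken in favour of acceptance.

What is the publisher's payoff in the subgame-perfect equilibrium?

150.59

Round 4 (the author proposes): rejection yields 0 for the publisher; the author offers 0 and keeps 200.
Round 3 (the publisher proposes): the author can get 200 next round, worth 0.45 × 200 = 90 now. The publisher offers 90 and keeps 200 − 90 = 110.
Round 2 (the author proposes): the publisher can get 110 next round, worth 0.82 × 110 = 90.2 now; the author offers that and keeps 109.8.
Round 1 (the publisher proposes): the author can get 109.8 next round, worth 0.45 × 109.8 = 49.41 now. The publisher offers 49.41 and keeps 200 − 49.41 = 150.59.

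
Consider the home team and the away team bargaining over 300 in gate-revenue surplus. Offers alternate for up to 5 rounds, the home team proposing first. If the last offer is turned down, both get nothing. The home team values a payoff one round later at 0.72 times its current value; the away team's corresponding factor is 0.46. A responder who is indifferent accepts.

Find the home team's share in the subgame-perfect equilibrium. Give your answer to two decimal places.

248.56

Solve by backward induction from round 5.
Round 5 (the home team proposes): the away team will accept anything ≥ 0, so the home team offers 0 and keeps 300.
Round 4 (the away team proposes): the home team can get 300 next round, worth 0.72 × 300 = 216 now; the away team offers that and keeps 84.
Round 3 (the home team proposes): the away team can get 84 next round, worth 0.46 × 84 = 38.64 now, so the home team offers 38.64, keeping 261.36.
Round 2 (the away team proposes): the home team can get 261.36 next round, worth 0.72 × 261.36 = 188.1792 now, so the away team offers 188.1792, keeping 111.8208.
Round 1 (the home team proposes): the away team can get 111.8208 next round, worth 0.46 × 111.8208 = 51.437568 now, so the home team offers 51.437568, keeping 248.562432.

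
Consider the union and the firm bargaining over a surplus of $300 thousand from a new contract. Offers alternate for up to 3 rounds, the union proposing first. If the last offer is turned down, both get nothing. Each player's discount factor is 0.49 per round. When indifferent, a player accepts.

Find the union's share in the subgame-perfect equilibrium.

Work backward from the last round.
Round 3 (the union proposes): rejection yields 0 for the firm; the union offers 0 and keeps 300.
Round 2 (the firm proposes): the union can get 300 next round, worth 0.49 × 300 = 147 now; the firm offers that and keeps 153.
Round 1 (the union proposes): the firm can get 153 next round, worth 0.49 × 153 = 74.97 now; the union offers that and keeps 225.03.

225.03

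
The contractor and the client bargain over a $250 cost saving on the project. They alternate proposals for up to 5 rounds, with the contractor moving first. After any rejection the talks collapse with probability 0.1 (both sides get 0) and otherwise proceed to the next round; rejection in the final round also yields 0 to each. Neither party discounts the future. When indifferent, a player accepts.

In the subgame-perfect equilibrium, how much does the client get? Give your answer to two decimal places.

40.73

Round 5 (the contractor proposes): the client will accept anything ≥ 0, so the contractor offers 0 and keeps 250.
Round 4 (the client proposes): rejecting gives the contractor an expected 0.9 × 250 = 225; the client offers that and keeps 25.
Round 3 (the contractor proposes): rejecting gives the client an expected 0.9 × 25 = 22.5. The contractor offers 22.5 and keeps 250 − 22.5 = 227.5.
Round 2 (the client proposes): rejecting gives the contractor an expected 0.9 × 227.5 = 204.75, so the client offers 204.75, keeping 45.25.
Round 1 (the contractor proposes): rejecting gives the client an expected 0.9 × 45.25 = 40.725; the contractor offers that and keeps 209.275.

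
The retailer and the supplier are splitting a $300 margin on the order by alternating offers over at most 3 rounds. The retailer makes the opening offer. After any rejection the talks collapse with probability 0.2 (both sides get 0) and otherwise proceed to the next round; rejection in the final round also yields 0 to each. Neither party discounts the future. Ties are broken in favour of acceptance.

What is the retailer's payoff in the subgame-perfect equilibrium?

252

Round 3 (the retailer proposes): rejection yields 0 for the supplier; the retailer offers 0 and keeps 300.
Round 2 (the supplier proposes): rejecting gives the retailer an expected 0.8 × 300 = 240, so the supplier offers 240, keeping 60.
Round 1 (the retailer proposes): rejecting gives the supplier an expected 0.8 × 60 = 48; the retailer offers that and keeps 252.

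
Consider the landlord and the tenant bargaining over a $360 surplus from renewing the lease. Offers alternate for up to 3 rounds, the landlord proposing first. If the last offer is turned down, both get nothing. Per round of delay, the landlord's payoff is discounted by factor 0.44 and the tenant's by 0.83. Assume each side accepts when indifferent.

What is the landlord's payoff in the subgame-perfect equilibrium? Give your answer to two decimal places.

Round 3 (the landlord proposes): the tenant will accept anything ≥ 0, so the landlord offers 0 and keeps 360.
Round 2 (the tenant proposes): the landlord can get 360 next round, worth 0.44 × 360 = 158.4 now, so the tenant offers 158.4, keeping 201.6.
Round 1 (the landlord proposes): the tenant can get 201.6 next round, worth 0.83 × 201.6 = 167.328 now; the landlord offers that and keeps 192.672.

192.67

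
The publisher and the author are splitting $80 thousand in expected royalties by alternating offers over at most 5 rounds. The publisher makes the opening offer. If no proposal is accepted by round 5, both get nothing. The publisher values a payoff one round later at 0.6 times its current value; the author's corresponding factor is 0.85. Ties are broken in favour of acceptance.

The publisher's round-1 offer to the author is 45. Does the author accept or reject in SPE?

Accept

Work out the author's continuation value if the offer is rejected.
Round 5 (the publisher proposes): rejection yields 0 for the author; the publisher offers 0 and keeps 80.
Round 4 (the author proposes): the publisher can get 80 next round, worth 0.6 × 80 = 48 now; the author offers that and keeps 32.
Round 3 (the publisher proposes): the author can get 32 next round, worth 0.85 × 32 = 27.2 now; the publisher offers that and keeps 52.8.
Round 2 (the author proposes): the publisher can get 52.8 next round, worth 0.6 × 52.8 = 31.68 now. The author offers 31.68 and keeps 80 − 31.68 = 48.32.
So by rejecting in round 1, the author gets 48.32 next round, worth 0.85 × 48.32 = 41.072 now.
Offer 45 ≥ 41.072, so the author accepts.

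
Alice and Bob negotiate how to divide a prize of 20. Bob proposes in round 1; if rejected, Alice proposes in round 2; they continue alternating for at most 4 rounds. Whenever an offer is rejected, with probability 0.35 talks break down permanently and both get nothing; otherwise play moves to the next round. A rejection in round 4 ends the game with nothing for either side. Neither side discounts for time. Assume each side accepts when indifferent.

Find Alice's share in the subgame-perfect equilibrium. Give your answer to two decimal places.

10.04

Round 4 (Alice proposes): rejection yields 0 for Bob; Alice offers 0 and keeps 20.
Round 3 (Bob proposes): rejecting gives Alice an expected 0.65 × 20 = 13; Bob offers that and keeps 7.
Round 2 (Alice proposes): rejecting gives Bob an expected 0.65 × 7 = 4.55. Alice offers 4.55 and keeps 20 − 4.55 = 15.45.
Round 1 (Bob proposes): rejecting gives Alice an expected 0.65 × 15.45 = 10.0425. Bob offers 10.0425 and keeps 20 − 10.0425 = 9.9575.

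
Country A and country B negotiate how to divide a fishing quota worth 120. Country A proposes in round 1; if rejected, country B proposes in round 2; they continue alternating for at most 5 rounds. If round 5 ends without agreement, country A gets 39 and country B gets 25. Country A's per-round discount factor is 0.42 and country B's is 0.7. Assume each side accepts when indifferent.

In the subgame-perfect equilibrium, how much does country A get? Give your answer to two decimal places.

54.80

By backward induction:
Round 5 (country A proposes): country B gets 25 if talks fail, so country A offers 25 and keeps 95.
Round 4 (country B proposes): country A can get 95 next round, worth 0.42 × 95 = 39.9 now, so country B offers 39.9, keeping 80.1.
Round 3 (country A proposes): country B can get 80.1 next round, worth 0.7 × 80.1 = 56.07 now; country A offers that and keeps 63.93.
Round 2 (country B proposes): country A can get 63.93 next round, worth 0.42 × 63.93 = 26.8506 now, so country B offers 26.8506, keeping 93.1494.
Round 1 (country A proposes): country B can get 93.1494 next round, worth 0.7 × 93.1494 = 65.20458 now, so country A offers 65.20458, keeping 54.79542.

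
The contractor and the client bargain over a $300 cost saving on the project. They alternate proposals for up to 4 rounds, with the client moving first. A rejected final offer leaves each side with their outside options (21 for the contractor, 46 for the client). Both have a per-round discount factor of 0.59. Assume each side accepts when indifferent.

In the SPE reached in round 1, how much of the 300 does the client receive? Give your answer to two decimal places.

Round 4 (the contractor proposes): the client gets 46 if talks fail, so the contractor offers 46 and keeps 254.
Round 3 (the client proposes): the contractor can get 254 next round, worth 0.59 × 254 = 149.86 now. The client offers 149.86 and keeps 300 − 149.86 = 150.14.
Round 2 (the contractor proposes): the client can get 150.14 next round, worth 0.59 × 150.14 = 88.5826 now, so the contractor offers 88.5826, keeping 211.4174.
Round 1 (the client proposes): the contractor can get 211.4174 next round, worth 0.59 × 211.4174 = 124.736266 now, so the client offers 124.736266, keeping 175.263734.

175.26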